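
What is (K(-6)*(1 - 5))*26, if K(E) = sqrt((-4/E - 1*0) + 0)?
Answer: -104*sqrt(6)/3 ≈ -84.916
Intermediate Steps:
K(E) = 2*sqrt(-1/E) (K(E) = sqrt((-4/E + 0) + 0) = sqrt(-4/E + 0) = sqrt(-4/E) = 2*sqrt(-1/E))
(K(-6)*(1 - 5))*26 = ((2*sqrt(-1/(-6)))*(1 - 5))*26 = ((2*sqrt(-1*(-1/6)))*(-4))*26 = ((2*sqrt(1/6))*(-4))*26 = ((2*(sqrt(6)/6))*(-4))*26 = ((sqrt(6)/3)*(-4))*26 = -4*sqrt(6)/3*26 = -104*sqrt(6)/3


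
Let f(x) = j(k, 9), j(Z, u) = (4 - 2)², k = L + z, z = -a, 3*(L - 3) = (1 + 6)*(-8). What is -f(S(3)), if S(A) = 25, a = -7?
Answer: -4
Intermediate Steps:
L = -47/3 (L = 3 + ((1 + 6)*(-8))/3 = 3 + (7*(-8))/3 = 3 + (⅓)*(-56) = 3 - 56/3 = -47/3 ≈ -15.667)
z = 7 (z = -1*(-7) = 7)
k = -26/3 (k = -47/3 + 7 = -26/3 ≈ -8.6667)
j(Z, u) = 4 (j(Z, u) = 2² = 4)
f(x) = 4
-f(S(3)) = -1*4 = -4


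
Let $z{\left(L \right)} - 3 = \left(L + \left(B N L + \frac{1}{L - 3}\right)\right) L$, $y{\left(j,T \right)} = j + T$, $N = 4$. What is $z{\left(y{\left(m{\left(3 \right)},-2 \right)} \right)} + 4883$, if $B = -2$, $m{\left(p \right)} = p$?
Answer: $\frac{9757}{2} \approx 4878.5$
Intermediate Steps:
$y{\left(j,T \right)} = T + j$
$z{\left(L \right)} = 3 + L \left(\frac{1}{-3 + L} - 7 L\right)$ ($z{\left(L \right)} = 3 + \left(L + \left(\left(-2\right) 4 L + \frac{1}{L - 3}\right)\right) L = 3 + \left(L - \left(- \frac{1}{-3 + L} + 8 L\right)\right) L = 3 + \left(\frac{1}{-3 + L} - 7 L\right) L = 3 + L \left(\frac{1}{-3 + L} - 7 L\right)$)
$z{\left(y{\left(m{\left(3 \right)},-2 \right)} \right)} + 4883 = \frac{-9 - 7 \left(-2 + 3\right)^{3} + 4 \left(-2 + 3\right) + 21 \left(-2 + 3\right)^{2}}{-3 + \left(-2 + 3\right)} + 4883 = \frac{-9 - 7 \cdot 1^{3} + 4 \cdot 1 + 21 \cdot 1^{2}}{-3 + 1} + 4883 = \frac{-9 - 7 + 4 + 21 \cdot 1}{-2} + 4883 = - \frac{-9 - 7 + 4 + 21}{2} + 4883 = \left(- \frac{1}{2}\right) 9 + 4883 = - \frac{9}{2} + 4883 = \frac{9757}{2}$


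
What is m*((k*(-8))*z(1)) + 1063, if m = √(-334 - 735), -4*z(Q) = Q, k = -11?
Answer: 1063 - 22*I*√1069 ≈ 1063.0 - 719.3*I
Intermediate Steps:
z(Q) = -Q/4
m = I*√1069 (m = √(-1069) = I*√1069 ≈ 32.696*I)
m*((k*(-8))*z(1)) + 1063 = (I*√1069)*((-11*(-8))*(-¼*1)) + 1063 = (I*√1069)*(88*(-¼)) + 1063 = (I*√1069)*(-22) + 1063 = -22*I*√1069 + 1063 = 1063 - 22*I*√1069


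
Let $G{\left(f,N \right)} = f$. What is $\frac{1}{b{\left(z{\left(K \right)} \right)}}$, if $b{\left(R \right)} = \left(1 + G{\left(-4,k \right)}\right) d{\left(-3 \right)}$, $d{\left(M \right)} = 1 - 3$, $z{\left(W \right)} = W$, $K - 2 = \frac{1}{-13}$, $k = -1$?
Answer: $\frac{1}{6} \approx 0.16667$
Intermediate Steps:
$K = \frac{25}{13}$ ($K = 2 + \frac{1}{-13} = 2 - \frac{1}{13} = \frac{25}{13} \approx 1.9231$)
$d{\left(M \right)} = -2$
$b{\left(R \right)} = 6$ ($b{\left(R \right)} = \left(1 - 4\right) \left(-2\right) = \left(-3\right) \left(-2\right) = 6$)
$\frac{1}{b{\left(z{\left(K \right)} \right)}} = \frac{1}{6}$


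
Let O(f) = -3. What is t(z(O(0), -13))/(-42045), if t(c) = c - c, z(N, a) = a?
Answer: 0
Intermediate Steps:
t(c) = 0
t(z(O(0), -13))/(-42045) = 0/(-42045) = 0*(-1/42045) = 0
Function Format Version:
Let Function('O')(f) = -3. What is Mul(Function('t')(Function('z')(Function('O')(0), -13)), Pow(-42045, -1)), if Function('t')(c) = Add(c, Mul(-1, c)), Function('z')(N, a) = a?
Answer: 0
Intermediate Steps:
Function('t')(c) = 0
Mul(Function('t')(Function('z')(Function('O')(0), -13)), Pow(-42045, -1)) = Mul(0, Pow(-42045, -1)) = Mul(0, Rational(-1, 42045)) = 0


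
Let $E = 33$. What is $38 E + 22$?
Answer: $1276$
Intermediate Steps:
$38 E + 22 = 38 \cdot 33 + 22 = 1254 + 22 = 1276$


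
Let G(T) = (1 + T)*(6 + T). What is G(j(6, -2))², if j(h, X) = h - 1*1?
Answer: 4356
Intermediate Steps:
j(h, X) = -1 + h (j(h, X) = h - 1 = -1 + h)
G(j(6, -2))² = (6 + (-1 + 6)² + 7*(-1 + 6))² = (6 + 5² + 7*5)² = (6 + 25 + 35)² = 66² = 4356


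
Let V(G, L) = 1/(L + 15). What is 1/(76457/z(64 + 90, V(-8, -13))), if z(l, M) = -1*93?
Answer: -93/76457 ≈ -0.0012164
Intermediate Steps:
V(G, L) = 1/(15 + L)
z(l, M) = -93
1/(76457/z(64 + 90, V(-8, -13))) = 1/(76457/(-93)) = 1/(76457*(-1/93)) = 1/(-76457/93) = -93/76457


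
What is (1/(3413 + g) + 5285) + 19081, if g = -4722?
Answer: 31895093/1309 ≈ 24366.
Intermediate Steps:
(1/(3413 + g) + 5285) + 19081 = (1/(3413 - 4722) + 5285) + 19081 = (1/(-1309) + 5285) + 19081 = (-1/1309 + 5285) + 19081 = 6918064/1309 + 19081 = 31895093/1309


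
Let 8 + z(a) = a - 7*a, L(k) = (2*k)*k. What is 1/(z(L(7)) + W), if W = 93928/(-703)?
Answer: -703/512916 ≈ -0.0013706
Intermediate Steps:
L(k) = 2*k²
z(a) = -8 - 6*a (z(a) = -8 + (a - 7*a) = -8 - 6*a)
W = -93928/703 (W = 93928*(-1/703) = -93928/703 ≈ -133.61)
1/(z(L(7)) + W) = 1/((-8 - 12*7²) - 93928/703) = 1/((-8 - 12*49) - 93928/703) = 1/((-8 - 6*98) - 93928/703) = 1/((-8 - 588) - 93928/703) = 1/(-596 - 93928/703) = 1/(-512916/703) = -703/512916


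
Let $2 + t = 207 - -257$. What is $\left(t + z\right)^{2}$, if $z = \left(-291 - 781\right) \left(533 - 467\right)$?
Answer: $4940684100$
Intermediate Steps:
$z = -70752$ ($z = \left(-1072\right) 66 = -70752$)
$t = 462$ ($t = -2 + \left(207 - -257\right) = -2 + \left(207 + \left(-5 + 262\right)\right) = -2 + \left(207 + 257\right) = -2 + 464 = 462$)
$\left(t + z\right)^{2} = \left(462 - 70752\right)^{2} = \left(-70290\right)^{2} = 4940684100$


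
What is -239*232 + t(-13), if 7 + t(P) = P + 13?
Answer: -55455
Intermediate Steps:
t(P) = 6 + P (t(P) = -7 + (P + 13) = -7 + (13 + P) = 6 + P)
-239*232 + t(-13) = -239*232 + (6 - 13) = -55448 - 7 = -55455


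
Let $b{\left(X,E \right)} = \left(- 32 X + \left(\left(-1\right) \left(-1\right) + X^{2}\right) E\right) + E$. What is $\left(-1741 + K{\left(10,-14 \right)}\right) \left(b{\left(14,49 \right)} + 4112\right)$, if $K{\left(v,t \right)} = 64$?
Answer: $-22414782$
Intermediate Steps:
$b{\left(X,E \right)} = E - 32 X + E \left(1 + X^{2}\right)$ ($b{\left(X,E \right)} = \left(- 32 X + \left(1 + X^{2}\right) E\right) + E = \left(- 32 X + E \left(1 + X^{2}\right)\right) + E = E - 32 X + E \left(1 + X^{2}\right)$)
$\left(-1741 + K{\left(10,-14 \right)}\right) \left(b{\left(14,49 \right)} + 4112\right) = \left(-1741 + 64\right) \left(\left(\left(-32\right) 14 + 2 \cdot 49 + 49 \cdot 14^{2}\right) + 4112\right) = - 1677 \left(\left(-448 + 98 + 49 \cdot 196\right) + 4112\right) = - 1677 \left(\left(-448 + 98 + 9604\right) + 4112\right) = - 1677 \left(9254 + 4112\right) = \left(-1677\right) 13366 = -22414782$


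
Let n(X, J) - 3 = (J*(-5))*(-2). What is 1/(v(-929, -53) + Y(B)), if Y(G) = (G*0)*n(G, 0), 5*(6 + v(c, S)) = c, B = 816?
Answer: -5/959 ≈ -0.0052138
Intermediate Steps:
n(X, J) = 3 + 10*J (n(X, J) = 3 + (J*(-5))*(-2) = 3 - 5*J*(-2) = 3 + 10*J)
v(c, S) = -6 + c/5
Y(G) = 0 (Y(G) = (G*0)*(3 + 10*0) = 0*(3 + 0) = 0*3 = 0)
1/(v(-929, -53) + Y(B)) = 1/((-6 + (⅕)*(-929)) + 0) = 1/((-6 - 929/5) + 0) = 1/(-959/5 + 0) = 1/(-959/5) = -5/959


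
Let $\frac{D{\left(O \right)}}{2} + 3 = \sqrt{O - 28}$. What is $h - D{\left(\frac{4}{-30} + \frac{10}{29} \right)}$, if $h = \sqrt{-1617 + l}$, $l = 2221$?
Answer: $6 + 2 \sqrt{151} - \frac{4 i \sqrt{1314570}}{435} \approx 30.576 - 10.543 i$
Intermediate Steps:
$h = 2 \sqrt{151}$ ($h = \sqrt{-1617 + 2221} = \sqrt{604} = 2 \sqrt{151} \approx 24.576$)
$D{\left(O \right)} = -6 + 2 \sqrt{-28 + O}$ ($D{\left(O \right)} = -6 + 2 \sqrt{O - 28} = -6 + 2 \sqrt{-28 + O}$)
$h - D{\left(\frac{4}{-30} + \frac{10}{29} \right)} = 2 \sqrt{151} - \left(-6 + 2 \sqrt{-28 + \left(\frac{4}{-30} + \frac{10}{29}\right)}\right) = 2 \sqrt{151} - \left(-6 + 2 \sqrt{-28 + \left(4 \left(- \frac{1}{30}\right) + 10 \cdot \frac{1}{29}\right)}\right) = 2 \sqrt{151} - \left(-6 + 2 \sqrt{-28 + \left(- \frac{2}{15} + \frac{10}{29}\right)}\right) = 2 \sqrt{151} - \left(-6 + 2 \sqrt{-28 + \frac{92}{435}}\right) = 2 \sqrt{151} - \left(-6 + 2 \sqrt{- \frac{12088}{435}}\right) = 2 \sqrt{151} - \left(-6 + 2 \frac{2 i \sqrt{1314570}}{435}\right) = 2 \sqrt{151} - \left(-6 + \frac{4 i \sqrt{1314570}}{435}\right) = 2 \sqrt{151} + \left(6 - \frac{4 i \sqrt{1314570}}{435}\right) = 6 + 2 \sqrt{151} - \frac{4 i \sqrt{1314570}}{435}$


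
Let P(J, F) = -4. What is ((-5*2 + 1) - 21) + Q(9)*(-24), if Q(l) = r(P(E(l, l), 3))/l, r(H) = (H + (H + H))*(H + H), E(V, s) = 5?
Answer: -286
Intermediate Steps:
r(H) = 6*H**2 (r(H) = (H + 2*H)*(2*H) = (3*H)*(2*H) = 6*H**2)
Q(l) = 96/l (Q(l) = (6*(-4)**2)/l = (6*16)/l = 96/l)
((-5*2 + 1) - 21) + Q(9)*(-24) = ((-5*2 + 1) - 21) + (96/9)*(-24) = ((-10 + 1) - 21) + (96*(1/9))*(-24) = (-9 - 21) + (32/3)*(-24) = -30 - 256 = -286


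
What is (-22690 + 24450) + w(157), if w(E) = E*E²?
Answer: 3871653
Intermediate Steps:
w(E) = E³
(-22690 + 24450) + w(157) = (-22690 + 24450) + 157³ = 1760 + 3869893 = 3871653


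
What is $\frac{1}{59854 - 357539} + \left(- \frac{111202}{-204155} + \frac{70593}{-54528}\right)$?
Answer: $- \frac{23668306815231}{31560744692480} \approx -0.74993$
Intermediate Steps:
$\frac{1}{59854 - 357539} + \left(- \frac{111202}{-204155} + \frac{70593}{-54528}\right) = \frac{1}{-297685} + \left(\left(-111202\right) \left(- \frac{1}{204155}\right) + 70593 \left(- \frac{1}{54528}\right)\right) = - \frac{1}{297685} + \left(\frac{15886}{29165} - \frac{23531}{18176}\right) = - \frac{1}{297685} - \frac{397537679}{530103040} = - \frac{23668306815231}{31560744692480}$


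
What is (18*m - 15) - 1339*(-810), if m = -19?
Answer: 1084233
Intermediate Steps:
(18*m - 15) - 1339*(-810) = (18*(-19) - 15) - 1339*(-810) = (-342 - 15) + 1084590 = -357 + 1084590 = 1084233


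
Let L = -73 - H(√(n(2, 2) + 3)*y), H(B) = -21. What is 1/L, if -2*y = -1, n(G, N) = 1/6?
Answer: -1/52 ≈ -0.019231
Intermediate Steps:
n(G, N) = ⅙
y = ½ (y = -½*(-1) = ½ ≈ 0.50000)
L = -52 (L = -73 - 1*(-21) = -73 + 21 = -52)
1/L = 1/(-52) = -1/52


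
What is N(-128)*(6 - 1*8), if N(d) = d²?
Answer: -32768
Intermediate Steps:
N(-128)*(6 - 1*8) = (-128)²*(6 - 1*8) = 16384*(6 - 8) = 16384*(-2) = -32768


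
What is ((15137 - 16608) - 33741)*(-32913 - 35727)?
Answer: 2416951680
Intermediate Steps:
((15137 - 16608) - 33741)*(-32913 - 35727) = (-1471 - 33741)*(-68640) = -35212*(-68640) = 2416951680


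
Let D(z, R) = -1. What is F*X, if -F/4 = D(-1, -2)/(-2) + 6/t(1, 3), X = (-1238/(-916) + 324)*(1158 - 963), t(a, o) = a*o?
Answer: -145285725/229 ≈ -6.3444e+5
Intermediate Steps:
X = 29057145/458 (X = (-1238*(-1/916) + 324)*195 = (619/458 + 324)*195 = (149011/458)*195 = 29057145/458 ≈ 63444.)
F = -10 (F = -4*(-1/(-2) + 6/((1*3))) = -4*(-1*(-½) + 6/3) = -4*(½ + 6*(⅓)) = -4*(½ + 2) = -4*5/2 = -10)
F*X = -10*29057145/458 = -145285725/229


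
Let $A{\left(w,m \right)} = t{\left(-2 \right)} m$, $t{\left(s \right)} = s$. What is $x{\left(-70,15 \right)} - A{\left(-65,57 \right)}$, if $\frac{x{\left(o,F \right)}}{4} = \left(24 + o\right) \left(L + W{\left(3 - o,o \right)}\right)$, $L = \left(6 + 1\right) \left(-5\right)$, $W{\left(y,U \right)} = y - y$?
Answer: $6554$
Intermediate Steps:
$W{\left(y,U \right)} = 0$
$L = -35$ ($L = 7 \left(-5\right) = -35$)
$x{\left(o,F \right)} = -3360 - 140 o$ ($x{\left(o,F \right)} = 4 \left(24 + o\right) \left(-35 + 0\right) = 4 \left(24 + o\right) \left(-35\right) = 4 \left(-840 - 35 o\right) = -3360 - 140 o$)
$A{\left(w,m \right)} = - 2 m$
$x{\left(-70,15 \right)} - A{\left(-65,57 \right)} = \left(-3360 - -9800\right) - \left(-2\right) 57 = \left(-3360 + 9800\right) - -114 = 6440 + 114 = 6554$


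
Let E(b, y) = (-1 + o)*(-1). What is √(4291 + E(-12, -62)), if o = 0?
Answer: 2*√1073 ≈ 65.513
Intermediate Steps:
E(b, y) = 1 (E(b, y) = (-1 + 0)*(-1) = -1*(-1) = 1)
√(4291 + E(-12, -62)) = √(4291 + 1) = √4292 = 2*√1073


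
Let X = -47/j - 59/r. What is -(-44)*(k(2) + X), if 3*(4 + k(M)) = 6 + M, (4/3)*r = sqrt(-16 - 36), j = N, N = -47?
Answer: -44/3 + 5192*I*sqrt(13)/39 ≈ -14.667 + 480.0*I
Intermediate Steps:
j = -47
r = 3*I*sqrt(13)/2 (r = 3*sqrt(-16 - 36)/4 = 3*sqrt(-52)/4 = 3*(2*I*sqrt(13))/4 = 3*I*sqrt(13)/2 ≈ 5.4083*I)
k(M) = -2 + M/3 (k(M) = -4 + (6 + M)/3 = -4 + (2 + M/3) = -2 + M/3)
X = 1 + 118*I*sqrt(13)/39 (X = -47/(-47) - 59*(-2*I*sqrt(13)/39) = -47*(-1/47) - (-118)*I*sqrt(13)/39 = 1 + 118*I*sqrt(13)/39 ≈ 1.0 + 10.909*I)
-(-44)*(k(2) + X) = -(-44)*((-2 + (1/3)*2) + (1 + 118*I*sqrt(13)/39)) = -(-44)*((-2 + 2/3) + (1 + 118*I*sqrt(13)/39)) = -(-44)*(-4/3 + (1 + 118*I*sqrt(13)/39)) = -(-44)*(-1/3 + 118*I*sqrt(13)/39) = -(44/3 - 5192*I*sqrt(13)/39) = -44/3 + 5192*I*sqrt(13)/39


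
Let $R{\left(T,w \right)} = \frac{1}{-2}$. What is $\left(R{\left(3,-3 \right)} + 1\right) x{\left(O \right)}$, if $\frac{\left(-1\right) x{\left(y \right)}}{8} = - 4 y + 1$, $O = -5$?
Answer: $-84$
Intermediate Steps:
$R{\left(T,w \right)} = - \frac{1}{2}$
$x{\left(y \right)} = -8 + 32 y$ ($x{\left(y \right)} = - 8 \left(- 4 y + 1\right) = - 8 \left(1 - 4 y\right) = -8 + 32 y$)
$\left(R{\left(3,-3 \right)} + 1\right) x{\left(O \right)} = \left(- \frac{1}{2} + 1\right) \left(-8 + 32 \left(-5\right)\right) = \frac{-8 - 160}{2} = \frac{1}{2} \left(-168\right) = -84$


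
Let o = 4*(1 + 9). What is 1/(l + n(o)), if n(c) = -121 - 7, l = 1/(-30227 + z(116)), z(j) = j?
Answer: -30111/3854209 ≈ -0.0078125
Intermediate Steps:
o = 40 (o = 4*10 = 40)
l = -1/30111 (l = 1/(-30227 + 116) = 1/(-30111) = -1/30111 ≈ -3.3210e-5)
n(c) = -128
1/(l + n(o)) = 1/(-1/30111 - 128) = 1/(-3854209/30111) = -30111/3854209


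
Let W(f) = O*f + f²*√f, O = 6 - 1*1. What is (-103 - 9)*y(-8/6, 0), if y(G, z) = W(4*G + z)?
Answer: 8960/3 - 114688*I*√3/27 ≈ 2986.7 - 7357.2*I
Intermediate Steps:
O = 5 (O = 6 - 1 = 5)
W(f) = f^(5/2) + 5*f (W(f) = 5*f + f²*√f = 5*f + f^(5/2) = f^(5/2) + 5*f)
y(G, z) = (z + 4*G)^(5/2) + 5*z + 20*G (y(G, z) = (4*G + z)^(5/2) + 5*(4*G + z) = (z + 4*G)^(5/2) + 5*(z + 4*G) = (z + 4*G)^(5/2) + (5*z + 20*G) = (z + 4*G)^(5/2) + 5*z + 20*G)
(-103 - 9)*y(-8/6, 0) = (-103 - 9)*((0 + 4*(-8/6))^(5/2) + 5*0 + 20*(-8/6)) = -112*((0 + 4*(-8*⅙))^(5/2) + 0 + 20*(-8*⅙)) = -112*((0 + 4*(-4/3))^(5/2) + 0 + 20*(-4/3)) = -112*((0 - 16/3)^(5/2) + 0 - 80/3) = -112*((-16/3)^(5/2) + 0 - 80/3) = -112*(1024*I*√3/27 + 0 - 80/3) = -112*(-80/3 + 1024*I*√3/27) = 8960/3 - 114688*I*√3/27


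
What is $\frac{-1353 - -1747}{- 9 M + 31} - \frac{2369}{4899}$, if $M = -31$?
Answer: $\frac{25996}{33015} \approx 0.7874$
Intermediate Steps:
$\frac{-1353 - -1747}{- 9 M + 31} - \frac{2369}{4899} = \frac{-1353 - -1747}{\left(-9\right) \left(-31\right) + 31} - \frac{2369}{4899} = \frac{-1353 + 1747}{279 + 31} - \frac{103}{213} = \frac{394}{310} - \frac{103}{213} = 394 \cdot \frac{1}{310} - \frac{103}{213} = \frac{197}{155} - \frac{103}{213} = \frac{25996}{33015}$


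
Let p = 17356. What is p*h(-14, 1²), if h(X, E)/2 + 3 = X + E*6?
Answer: -381832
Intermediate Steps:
h(X, E) = -6 + 2*X + 12*E (h(X, E) = -6 + 2*(X + E*6) = -6 + 2*(X + 6*E) = -6 + (2*X + 12*E) = -6 + 2*X + 12*E)
p*h(-14, 1²) = 17356*(-6 + 2*(-14) + 12*1²) = 17356*(-6 - 28 + 12*1) = 17356*(-6 - 28 + 12) = 17356*(-22) = -381832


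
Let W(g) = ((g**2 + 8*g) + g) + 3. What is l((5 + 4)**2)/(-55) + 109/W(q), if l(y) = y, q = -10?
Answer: 4942/715 ≈ 6.9119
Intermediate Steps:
W(g) = 3 + g**2 + 9*g (W(g) = (g**2 + 9*g) + 3 = 3 + g**2 + 9*g)
l((5 + 4)**2)/(-55) + 109/W(q) = (5 + 4)**2/(-55) + 109/(3 + (-10)**2 + 9*(-10)) = 9**2*(-1/55) + 109/(3 + 100 - 90) = 81*(-1/55) + 109/13 = -81/55 + 109*(1/13) = -81/55 + 109/13 = 4942/715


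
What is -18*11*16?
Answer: -3168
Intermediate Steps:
-18*11*16 = -198*16 = -3168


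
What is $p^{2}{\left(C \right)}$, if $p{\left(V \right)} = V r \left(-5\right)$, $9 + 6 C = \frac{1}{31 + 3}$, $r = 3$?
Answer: $\frac{2325625}{4624} \approx 502.95$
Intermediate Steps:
$C = - \frac{305}{204}$ ($C = - \frac{3}{2} + \frac{1}{6 \left(31 + 3\right)} = - \frac{3}{2} + \frac{1}{6 \cdot 34} = - \frac{3}{2} + \frac{1}{6} \cdot \frac{1}{34} = - \frac{3}{2} + \frac{1}{204} = - \frac{305}{204} \approx -1.4951$)
$p{\left(V \right)} = - 15 V$ ($p{\left(V \right)} = V 3 \left(-5\right) = 3 V \left(-5\right) = - 15 V$)
$p^{2}{\left(C \right)} = \left(\left(-15\right) \left(- \frac{305}{204}\right)\right)^{2} = \left(\frac{1525}{68}\right)^{2} = \frac{2325625}{4624}$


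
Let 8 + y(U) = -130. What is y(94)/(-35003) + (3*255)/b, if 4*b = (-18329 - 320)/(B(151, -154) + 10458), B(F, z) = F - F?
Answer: -65890895934/38398291 ≈ -1716.0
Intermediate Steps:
y(U) = -138 (y(U) = -8 - 130 = -138)
B(F, z) = 0
b = -18649/41832 (b = ((-18329 - 320)/(0 + 10458))/4 = (-18649/10458)/4 = (-18649*1/10458)/4 = (¼)*(-18649/10458) = -18649/41832 ≈ -0.44581)
y(94)/(-35003) + (3*255)/b = -138/(-35003) + (3*255)/(-18649/41832) = -138*(-1/35003) + 765*(-41832/18649) = 138/35003 - 1882440/1097 = -65890895934/38398291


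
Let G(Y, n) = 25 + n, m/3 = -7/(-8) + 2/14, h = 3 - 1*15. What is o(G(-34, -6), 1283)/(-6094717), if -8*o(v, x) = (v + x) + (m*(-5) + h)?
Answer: 71385/2730433216 ≈ 2.6144e-5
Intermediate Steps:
h = -12 (h = 3 - 15 = -12)
m = 171/56 (m = 3*(-7/(-8) + 2/14) = 3*(-7*(-⅛) + 2*(1/14)) = 3*(7/8 + ⅐) = 3*(57/56) = 171/56 ≈ 3.0536)
o(v, x) = 1527/448 - v/8 - x/8 (o(v, x) = -((v + x) + ((171/56)*(-5) - 12))/8 = -((v + x) + (-855/56 - 12))/8 = -((v + x) - 1527/56)/8 = -(-1527/56 + v + x)/8 = 1527/448 - v/8 - x/8)
o(G(-34, -6), 1283)/(-6094717) = (1527/448 - (25 - 6)/8 - ⅛*1283)/(-6094717) = (1527/448 - ⅛*19 - 1283/8)*(-1/6094717) = (1527/448 - 19/8 - 1283/8)*(-1/6094717) = -71385/448*(-1/6094717) = 71385/2730433216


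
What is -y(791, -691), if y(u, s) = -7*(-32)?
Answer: -224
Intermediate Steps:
y(u, s) = 224
-y(791, -691) = -1*224 = -224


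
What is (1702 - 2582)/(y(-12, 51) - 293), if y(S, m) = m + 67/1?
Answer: 176/35 ≈ 5.0286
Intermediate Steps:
y(S, m) = 67 + m (y(S, m) = m + 67*1 = m + 67 = 67 + m)
(1702 - 2582)/(y(-12, 51) - 293) = (1702 - 2582)/((67 + 51) - 293) = -880/(118 - 293) = -880/(-175) = -880*(-1/175) = 176/35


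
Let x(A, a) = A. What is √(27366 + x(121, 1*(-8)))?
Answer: √27487 ≈ 165.79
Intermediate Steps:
√(27366 + x(121, 1*(-8))) = √(27366 + 121) = √27487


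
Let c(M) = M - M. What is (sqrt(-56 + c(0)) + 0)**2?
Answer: -56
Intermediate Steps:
c(M) = 0
(sqrt(-56 + c(0)) + 0)**2 = (sqrt(-56 + 0) + 0)**2 = (sqrt(-56) + 0)**2 = (2*I*sqrt(14) + 0)**2 = (2*I*sqrt(14))**2 = -56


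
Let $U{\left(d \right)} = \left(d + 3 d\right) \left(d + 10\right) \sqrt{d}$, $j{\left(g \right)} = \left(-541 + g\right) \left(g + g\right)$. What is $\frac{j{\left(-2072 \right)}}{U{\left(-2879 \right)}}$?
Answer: $- \frac{2707068 i \sqrt{2879}}{23780111029} \approx - 0.0061081 i$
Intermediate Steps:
$j{\left(g \right)} = 2 g \left(-541 + g\right)$ ($j{\left(g \right)} = \left(-541 + g\right) 2 g = 2 g \left(-541 + g\right)$)
$U{\left(d \right)} = 4 d^{\frac{3}{2}} \left(10 + d\right)$ ($U{\left(d \right)} = 4 d \left(10 + d\right) \sqrt{d} = 4 d^{\frac{3}{2}} \left(10 + d\right)$)
$\frac{j{\left(-2072 \right)}}{U{\left(-2879 \right)}} = \frac{2 \left(-2072\right) \left(-541 - 2072\right)}{4 \left(-2879\right)^{\frac{3}{2}} \left(10 - 2879\right)} = \frac{2 \left(-2072\right) \left(-2613\right)}{4 \left(- 2879 i \sqrt{2879}\right) \left(-2869\right)} = \frac{10828272}{33039404 i \sqrt{2879}} = 10828272 \left(- \frac{i \sqrt{2879}}{95120444116}\right) = - \frac{2707068 i \sqrt{2879}}{23780111029}$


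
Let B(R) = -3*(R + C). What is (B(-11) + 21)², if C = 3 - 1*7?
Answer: 4356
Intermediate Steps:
C = -4 (C = 3 - 7 = -4)
B(R) = 12 - 3*R (B(R) = -3*(R - 4) = -3*(-4 + R) = 12 - 3*R)
(B(-11) + 21)² = ((12 - 3*(-11)) + 21)² = ((12 + 33) + 21)² = (45 + 21)² = 66² = 4356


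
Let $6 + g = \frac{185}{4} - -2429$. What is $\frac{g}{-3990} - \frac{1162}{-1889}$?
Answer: $- \frac{16019}{4306920} \approx -0.0037194$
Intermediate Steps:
$g = \frac{9877}{4}$ ($g = -6 + \left(\frac{185}{4} - -2429\right) = -6 + \left(185 \cdot \frac{1}{4} + 2429\right) = -6 + \left(\frac{185}{4} + 2429\right) = -6 + \frac{9901}{4} = \frac{9877}{4} \approx 2469.3$)
$\frac{g}{-3990} - \frac{1162}{-1889} = \frac{9877}{4 \left(-3990\right)} - \frac{1162}{-1889} = \frac{9877}{4} \left(- \frac{1}{3990}\right) - - \frac{1162}{1889} = - \frac{1411}{2280} + \frac{1162}{1889} = - \frac{16019}{4306920}$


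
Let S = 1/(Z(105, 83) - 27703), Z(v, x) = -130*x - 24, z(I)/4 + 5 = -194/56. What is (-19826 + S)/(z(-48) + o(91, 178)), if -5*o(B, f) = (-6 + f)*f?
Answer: 26727331505/8300297949 ≈ 3.2200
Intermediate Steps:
z(I) = -237/7 (z(I) = -20 + 4*(-194/56) = -20 + 4*(-194*1/56) = -20 + 4*(-97/28) = -20 - 97/7 = -237/7)
o(B, f) = -f*(-6 + f)/5 (o(B, f) = -(-6 + f)*f/5 = -f*(-6 + f)/5)
Z(v, x) = -24 - 130*x
S = -1/38517 (S = 1/((-24 - 130*83) - 27703) = 1/((-24 - 10790) - 27703) = 1/(-10814 - 27703) = 1/(-38517) = -1/38517 ≈ -2.5963e-5)
(-19826 + S)/(z(-48) + o(91, 178)) = (-19826 - 1/38517)/(-237/7 + (⅕)*178*(6 - 1*178)) = -763638043/(38517*(-237/7 + (⅕)*178*(6 - 178))) = -763638043/(38517*(-237/7 + (⅕)*178*(-172))) = -763638043/(38517*(-237/7 - 30616/5)) = -763638043/(38517*(-215497/35)) = -763638043/38517*(-35/215497) = 26727331505/8300297949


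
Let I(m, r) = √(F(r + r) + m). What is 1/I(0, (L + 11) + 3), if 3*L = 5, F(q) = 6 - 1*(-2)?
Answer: √2/4 ≈ 0.35355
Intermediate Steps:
F(q) = 8 (F(q) = 6 + 2 = 8)
L = 5/3 (L = (⅓)*5 = 5/3 ≈ 1.6667)
I(m, r) = √(8 + m)
1/I(0, (L + 11) + 3) = 1/(√(8 + 0)) = 1/(√8) = 1/(2*√2) = √2/4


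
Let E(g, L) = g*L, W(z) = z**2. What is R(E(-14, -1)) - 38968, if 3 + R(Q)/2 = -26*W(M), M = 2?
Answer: -39182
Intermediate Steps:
E(g, L) = L*g
R(Q) = -214 (R(Q) = -6 + 2*(-26*2**2) = -6 + 2*(-26*4) = -6 + 2*(-104) = -6 - 208 = -214)
R(E(-14, -1)) - 38968 = -214 - 38968 = -39182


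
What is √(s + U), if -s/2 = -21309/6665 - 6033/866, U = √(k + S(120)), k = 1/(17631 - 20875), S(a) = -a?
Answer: √(445407995742504119820 + 13509116596786550*I*√315706891)/4681002790 ≈ 4.6593 + 1.1755*I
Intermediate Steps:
k = -1/3244 (k = 1/(-3244) = -1/3244 ≈ -0.00030826)
U = I*√315706891/1622 (U = √(-1/3244 - 1*120) = √(-1/3244 - 120) = √(-389281/3244) = I*√315706891/1622 ≈ 10.954*I)
s = 58663539/2885945 (s = -2*(-21309/6665 - 6033/866) = -2*(-58663539/5771890) = 58663539/2885945 ≈ 20.327)
√(s + U) = √(58663539/2885945 + I*√315706891/1622)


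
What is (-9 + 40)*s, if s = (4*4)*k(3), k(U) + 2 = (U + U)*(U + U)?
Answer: 16864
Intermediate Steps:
k(U) = -2 + 4*U² (k(U) = -2 + (U + U)*(U + U) = -2 + (2*U)*(2*U) = -2 + 4*U²)
s = 544 (s = (4*4)*(-2 + 4*3²) = 16*(-2 + 4*9) = 16*(-2 + 36) = 16*34 = 544)
(-9 + 40)*s = (-9 + 40)*544 = 31*544 = 16864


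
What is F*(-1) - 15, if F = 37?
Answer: -52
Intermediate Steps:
F*(-1) - 15 = 37*(-1) - 15 = -37 - 15 = -52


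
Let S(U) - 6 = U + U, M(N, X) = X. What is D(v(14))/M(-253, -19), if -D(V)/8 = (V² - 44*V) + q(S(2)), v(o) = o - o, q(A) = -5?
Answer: -40/19 ≈ -2.1053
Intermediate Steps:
S(U) = 6 + 2*U (S(U) = 6 + (U + U) = 6 + 2*U)
v(o) = 0
D(V) = 40 - 8*V² + 352*V (D(V) = -8*((V² - 44*V) - 5) = -8*(-5 + V² - 44*V) = 40 - 8*V² + 352*V)
D(v(14))/M(-253, -19) = (40 - 8*0² + 352*0)/(-19) = (40 - 8*0 + 0)*(-1/19) = (40 + 0 + 0)*(-1/19) = 40*(-1/19) = -40/19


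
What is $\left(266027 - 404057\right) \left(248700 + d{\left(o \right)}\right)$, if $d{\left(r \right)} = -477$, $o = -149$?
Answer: $-34262220690$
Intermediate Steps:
$\left(266027 - 404057\right) \left(248700 + d{\left(o \right)}\right) = \left(266027 - 404057\right) \left(248700 - 477\right) = \left(-138030\right) 248223 = -34262220690$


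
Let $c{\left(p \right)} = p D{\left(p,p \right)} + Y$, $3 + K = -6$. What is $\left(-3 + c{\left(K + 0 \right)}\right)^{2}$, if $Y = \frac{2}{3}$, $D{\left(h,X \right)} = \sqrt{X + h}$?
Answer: $- \frac{13073}{9} + 126 i \sqrt{2} \approx -1452.6 + 178.19 i$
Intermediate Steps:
$Y = \frac{2}{3}$ ($Y = 2 \cdot \frac{1}{3} = \frac{2}{3} \approx 0.66667$)
$K = -9$ ($K = -3 - 6 = -9$)
$c{\left(p \right)} = \frac{2}{3} + \sqrt{2} p^{\frac{3}{2}}$ ($c{\left(p \right)} = p \sqrt{p + p} + \frac{2}{3} = p \sqrt{2 p} + \frac{2}{3} = p \sqrt{2} \sqrt{p} + \frac{2}{3} = \sqrt{2} p^{\frac{3}{2}} + \frac{2}{3} = \frac{2}{3} + \sqrt{2} p^{\frac{3}{2}}$)
$\left(-3 + c{\left(K + 0 \right)}\right)^{2} = \left(-3 + \left(\frac{2}{3} + \sqrt{2} \left(-9 + 0\right)^{\frac{3}{2}}\right)\right)^{2} = \left(-3 + \left(\frac{2}{3} + \sqrt{2} \left(-9\right)^{\frac{3}{2}}\right)\right)^{2} = \left(-3 + \left(\frac{2}{3} + \sqrt{2} \left(- 27 i\right)\right)\right)^{2} = \left(-3 + \left(\frac{2}{3} - 27 i \sqrt{2}\right)\right)^{2} = \left(- \frac{7}{3} - 27 i \sqrt{2}\right)^{2}$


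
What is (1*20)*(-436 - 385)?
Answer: -16420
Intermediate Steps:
(1*20)*(-436 - 385) = 20*(-821) = -16420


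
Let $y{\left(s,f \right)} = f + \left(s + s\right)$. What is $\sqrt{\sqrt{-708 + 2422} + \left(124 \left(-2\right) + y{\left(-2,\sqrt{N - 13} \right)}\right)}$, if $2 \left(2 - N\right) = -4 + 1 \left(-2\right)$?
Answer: $\sqrt{-252 + \sqrt{1714} + 2 i \sqrt{2}} \approx 0.09745 + 14.512 i$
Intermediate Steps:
$N = 5$ ($N = 2 - \frac{-4 + 1 \left(-2\right)}{2} = 2 - \frac{-4 - 2}{2} = 2 - -3 = 2 + 3 = 5$)
$y{\left(s,f \right)} = f + 2 s$
$\sqrt{\sqrt{-708 + 2422} + \left(124 \left(-2\right) + y{\left(-2,\sqrt{N - 13} \right)}\right)} = \sqrt{\sqrt{-708 + 2422} + \left(124 \left(-2\right) + \left(\sqrt{5 - 13} + 2 \left(-2\right)\right)\right)} = \sqrt{\sqrt{1714} - \left(252 - 2 i \sqrt{2}\right)} = \sqrt{-252 + \sqrt{1714} + 2 i \sqrt{2}}$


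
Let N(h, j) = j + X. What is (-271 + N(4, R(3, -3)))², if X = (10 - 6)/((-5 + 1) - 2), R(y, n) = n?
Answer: 678976/9 ≈ 75442.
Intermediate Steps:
X = -⅔ (X = 4/(-4 - 2) = 4/(-6) = 4*(-⅙) = -⅔ ≈ -0.66667)
N(h, j) = -⅔ + j (N(h, j) = j - ⅔ = -⅔ + j)
(-271 + N(4, R(3, -3)))² = (-271 + (-⅔ - 3))² = (-271 - 11/3)² = (-824/3)² = 678976/9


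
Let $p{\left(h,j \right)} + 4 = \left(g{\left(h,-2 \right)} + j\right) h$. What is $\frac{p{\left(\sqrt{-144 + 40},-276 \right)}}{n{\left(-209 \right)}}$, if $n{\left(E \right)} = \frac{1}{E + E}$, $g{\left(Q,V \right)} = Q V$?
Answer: $-85272 + 230736 i \sqrt{26} \approx -85272.0 + 1.1765 \cdot 10^{6} i$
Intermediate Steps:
$n{\left(E \right)} = \frac{1}{2 E}$
$p{\left(h,j \right)} = -4 + h \left(j - 2 h\right)$ ($p{\left(h,j \right)} = -4 + \left(h \left(-2\right) + j\right) h = -4 + \left(- 2 h + j\right) h = -4 + \left(j - 2 h\right) h = -4 + h \left(j - 2 h\right)$)
$\frac{p{\left(\sqrt{-144 + 40},-276 \right)}}{n{\left(-209 \right)}} = \frac{-4 - 2 \left(\sqrt{-144 + 40}\right)^{2} + \sqrt{-144 + 40} \left(-276\right)}{\frac{1}{2} \frac{1}{-209}} = \frac{-4 - 2 \left(\sqrt{-104}\right)^{2} + \sqrt{-104} \left(-276\right)}{\frac{1}{2} \left(- \frac{1}{209}\right)} = \frac{-4 - 2 \left(2 i \sqrt{26}\right)^{2} + 2 i \sqrt{26} \left(-276\right)}{- \frac{1}{418}} = \left(-4 - -208 - 552 i \sqrt{26}\right) \left(-418\right) = \left(-4 + 208 - 552 i \sqrt{26}\right) \left(-418\right) = \left(204 - 552 i \sqrt{26}\right) \left(-418\right) = -85272 + 230736 i \sqrt{26}$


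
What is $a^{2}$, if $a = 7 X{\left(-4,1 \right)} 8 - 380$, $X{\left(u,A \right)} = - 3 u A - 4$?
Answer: $4624$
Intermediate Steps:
$X{\left(u,A \right)} = -4 - 3 A u$ ($X{\left(u,A \right)} = - 3 A u - 4 = -4 - 3 A u$)
$a = 68$ ($a = 7 \left(-4 - 3 \left(-4\right)\right) 8 - 380 = 7 \left(-4 + 12\right) 8 - 380 = 7 \cdot 8 \cdot 8 - 380 = 56 \cdot 8 - 380 = 448 - 380 = 68$)
$a^{2} = 68^{2} = 4624$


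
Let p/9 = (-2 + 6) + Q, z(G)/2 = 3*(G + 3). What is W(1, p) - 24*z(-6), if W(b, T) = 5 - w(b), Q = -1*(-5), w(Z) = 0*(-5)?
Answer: 437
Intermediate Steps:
w(Z) = 0
Q = 5
z(G) = 18 + 6*G (z(G) = 2*(3*(G + 3)) = 2*(3*(3 + G)) = 2*(9 + 3*G) = 18 + 6*G)
p = 81 (p = 9*((-2 + 6) + 5) = 9*(4 + 5) = 9*9 = 81)
W(b, T) = 5 (W(b, T) = 5 - 1*0 = 5 + 0 = 5)
W(1, p) - 24*z(-6) = 5 - 24*(18 + 6*(-6)) = 5 - 24*(18 - 36) = 5 - 24*(-18) = 5 + 432 = 437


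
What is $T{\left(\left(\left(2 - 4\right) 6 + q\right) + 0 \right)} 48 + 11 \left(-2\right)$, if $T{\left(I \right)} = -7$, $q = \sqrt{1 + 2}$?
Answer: $-358$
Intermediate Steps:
$q = \sqrt{3} \approx 1.732$
$T{\left(\left(\left(2 - 4\right) 6 + q\right) + 0 \right)} 48 + 11 \left(-2\right) = \left(-7\right) 48 + 11 \left(-2\right) = -336 - 22 = -358$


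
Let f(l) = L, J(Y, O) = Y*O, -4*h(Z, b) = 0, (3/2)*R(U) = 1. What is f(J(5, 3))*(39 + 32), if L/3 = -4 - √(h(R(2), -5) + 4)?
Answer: -1278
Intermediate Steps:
R(U) = ⅔ (R(U) = (⅔)*1 = ⅔)
h(Z, b) = 0 (h(Z, b) = -¼*0 = 0)
L = -18 (L = 3*(-4 - √(0 + 4)) = 3*(-4 - √4) = 3*(-4 - 1*2) = 3*(-4 - 2) = 3*(-6) = -18)
J(Y, O) = O*Y
f(l) = -18
f(J(5, 3))*(39 + 32) = -18*(39 + 32) = -18*71 = -1278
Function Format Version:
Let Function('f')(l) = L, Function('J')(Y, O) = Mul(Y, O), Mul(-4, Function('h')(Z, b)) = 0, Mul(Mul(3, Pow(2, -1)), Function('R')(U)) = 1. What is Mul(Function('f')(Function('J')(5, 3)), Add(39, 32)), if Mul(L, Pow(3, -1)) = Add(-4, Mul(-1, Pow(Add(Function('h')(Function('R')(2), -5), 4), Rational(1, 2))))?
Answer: -1278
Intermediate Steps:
Function('R')(U) = Rational(2, 3) (Function('R')(U) = Mul(Rational(2, 3), 1) = Rational(2, 3))
Function('h')(Z, b) = 0 (Function('h')(Z, b) = Mul(Rational(-1, 4), 0) = 0)
L = -18 (L = Mul(3, Add(-4, Mul(-1, Pow(Add(0, 4), Rational(1, 2))))) = Mul(3, Add(-4, Mul(-1, Pow(4, Rational(1, 2))))) = Mul(3, Add(-4, Mul(-1, 2))) = Mul(3, Add(-4, -2)) = Mul(3, -6) = -18)
Function('J')(Y, O) = Mul(O, Y)
Function('f')(l) = -18
Mul(Function('f')(Function('J')(5, 3)), Add(39, 32)) = Mul(-18, Add(39, 32)) = Mul(-18, 71) = -1278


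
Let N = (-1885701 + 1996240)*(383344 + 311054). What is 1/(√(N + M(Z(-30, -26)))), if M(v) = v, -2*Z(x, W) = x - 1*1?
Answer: √12281289686/30703224215 ≈ 3.6094e-6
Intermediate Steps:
Z(x, W) = ½ - x/2 (Z(x, W) = -(x - 1*1)/2 = -(x - 1)/2 = -(-1 + x)/2 = ½ - x/2)
N = 76758060522 (N = 110539*694398 = 76758060522)
1/(√(N + M(Z(-30, -26)))) = 1/(√(76758060522 + (½ - ½*(-30)))) = 1/(√(76758060522 + (½ + 15))) = 1/(√(76758060522 + 31/2)) = 1/(√(153516121075/2)) = 1/(5*√12281289686/2) = √12281289686/30703224215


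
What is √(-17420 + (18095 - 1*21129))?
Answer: I*√20454 ≈ 143.02*I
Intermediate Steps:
√(-17420 + (18095 - 1*21129)) = √(-17420 + (18095 - 21129)) = √(-17420 - 3034) = √(-20454) = I*√20454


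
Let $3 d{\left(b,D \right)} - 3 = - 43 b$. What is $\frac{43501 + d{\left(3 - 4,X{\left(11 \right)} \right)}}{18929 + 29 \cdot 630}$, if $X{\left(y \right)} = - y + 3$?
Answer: $\frac{130549}{111597} \approx 1.1698$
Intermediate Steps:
$X{\left(y \right)} = 3 - y$
$d{\left(b,D \right)} = 1 - \frac{43 b}{3}$ ($d{\left(b,D \right)} = 1 + \frac{\left(-43\right) b}{3} = 1 - \frac{43 b}{3}$)
$\frac{43501 + d{\left(3 - 4,X{\left(11 \right)} \right)}}{18929 + 29 \cdot 630} = \frac{43501 - \left(-1 + \frac{43 \left(3 - 4\right)}{3}\right)}{18929 + 29 \cdot 630} = \frac{43501 - \left(-1 + \frac{43 \left(3 - 4\right)}{3}\right)}{18929 + 18270} = \frac{43501 + \left(1 - - \frac{43}{3}\right)}{37199} = \left(43501 + \left(1 + \frac{43}{3}\right)\right) \frac{1}{37199} = \left(43501 + \frac{46}{3}\right) \frac{1}{37199} = \frac{130549}{3} \cdot \frac{1}{37199} = \frac{130549}{111597}$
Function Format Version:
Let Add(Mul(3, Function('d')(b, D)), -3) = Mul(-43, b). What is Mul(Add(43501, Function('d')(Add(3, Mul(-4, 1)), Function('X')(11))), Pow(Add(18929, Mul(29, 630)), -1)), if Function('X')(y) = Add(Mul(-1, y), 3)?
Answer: Rational(130549, 111597) ≈ 1.1698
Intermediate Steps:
Function('X')(y) = Add(3, Mul(-1, y))
Function('d')(b, D) = Add(1, Mul(Rational(-43, 3), b)) (Function('d')(b, D) = Add(1, Mul(Rational(1, 3), Mul(-43, b))) = Add(1, Mul(Rational(-43, 3), b)))
Mul(Add(43501, Function('d')(Add(3, Mul(-4, 1)), Function('X')(11))), Pow(Add(18929, Mul(29, 630)), -1)) = Mul(Add(43501, Add(1, Mul(Rational(-43, 3), Add(3, Mul(-4, 1))))), Pow(Add(18929, Mul(29, 630)), -1)) = Mul(Add(43501, Add(1, Mul(Rational(-43, 3), Add(3, -4)))), Pow(Add(18929, 18270), -1)) = Mul(Add(43501, Add(1, Mul(Rational(-43, 3), -1))), Pow(37199, -1)) = Mul(Add(43501, Add(1, Rational(43, 3))), Rational(1, 37199)) = Mul(Add(43501, Rational(46, 3)), Rational(1, 37199)) = Mul(Rational(130549, 3), Rational(1, 37199)) = Rational(130549, 111597)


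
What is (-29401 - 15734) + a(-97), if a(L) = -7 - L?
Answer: -45045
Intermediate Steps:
(-29401 - 15734) + a(-97) = (-29401 - 15734) + (-7 - 1*(-97)) = -45135 + (-7 + 97) = -45135 + 90 = -45045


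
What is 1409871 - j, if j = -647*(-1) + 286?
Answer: 1408938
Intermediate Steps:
j = 933 (j = 647 + 286 = 933)
1409871 - j = 1409871 - 1*933 = 1409871 - 933 = 1408938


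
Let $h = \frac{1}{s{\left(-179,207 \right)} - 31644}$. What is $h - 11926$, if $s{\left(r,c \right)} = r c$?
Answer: $- \frac{819280423}{68697} \approx -11926.0$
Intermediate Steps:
$s{\left(r,c \right)} = c r$
$h = - \frac{1}{68697}$ ($h = \frac{1}{207 \left(-179\right) - 31644} = \frac{1}{-37053 - 31644} = \frac{1}{-68697} = - \frac{1}{68697} \approx -1.4557 \cdot 10^{-5}$)
$h - 11926 = - \frac{1}{68697} - 11926 = - \frac{819280423}{68697}$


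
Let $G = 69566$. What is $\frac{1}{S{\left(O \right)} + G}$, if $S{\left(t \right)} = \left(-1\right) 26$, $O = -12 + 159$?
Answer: $\frac{1}{69540} \approx 1.438 \cdot 10^{-5}$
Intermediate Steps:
$O = 147$
$S{\left(t \right)} = -26$
$\frac{1}{S{\left(O \right)} + G} = \frac{1}{-26 + 69566} = \frac{1}{69540}$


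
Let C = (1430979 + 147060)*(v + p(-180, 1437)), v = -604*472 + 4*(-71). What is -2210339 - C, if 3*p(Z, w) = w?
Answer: 449570054488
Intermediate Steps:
v = -285372 (v = -285088 - 284 = -285372)
p(Z, w) = w/3
C = -449572264827 (C = (1430979 + 147060)*(-285372 + (⅓)*1437) = 1578039*(-285372 + 479) = 1578039*(-284893) = -449572264827)
-2210339 - C = -2210339 - 1*(-449572264827) = -2210339 + 449572264827 = 449570054488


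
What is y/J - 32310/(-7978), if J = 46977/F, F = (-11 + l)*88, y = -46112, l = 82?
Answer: -1148503005029/187391253 ≈ -6128.9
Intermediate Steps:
F = 6248 (F = (-11 + 82)*88 = 71*88 = 6248)
J = 46977/6248 ≈ 7.5187
y/J - 32310/(-7978) = -46112/46977/6248 - 32310/(-7978) = -46112*6248/46977 - 32310*(-1/7978) = -288107776/46977 + 16155/3989 = -1148503005029/187391253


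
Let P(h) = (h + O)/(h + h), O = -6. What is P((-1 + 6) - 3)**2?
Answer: 1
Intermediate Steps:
P(h) = (-6 + h)/(2*h) (P(h) = (h - 6)/(h + h) = (-6 + h)/((2*h)) = (-6 + h)*(1/(2*h)) = (-6 + h)/(2*h))
P((-1 + 6) - 3)**2 = ((-6 + ((-1 + 6) - 3))/(2*((-1 + 6) - 3)))**2 = ((-6 + (5 - 3))/(2*(5 - 3)))**2 = ((1/2)*(-6 + 2)/2)**2 = ((1/2)*(1/2)*(-4))**2 = (-1)**2 = 1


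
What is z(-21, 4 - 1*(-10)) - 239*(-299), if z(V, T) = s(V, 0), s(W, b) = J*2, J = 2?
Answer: 71465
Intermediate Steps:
s(W, b) = 4 (s(W, b) = 2*2 = 4)
z(V, T) = 4
z(-21, 4 - 1*(-10)) - 239*(-299) = 4 - 239*(-299) = 4 + 71461 = 71465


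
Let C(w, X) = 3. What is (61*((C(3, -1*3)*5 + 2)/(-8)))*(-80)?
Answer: 10370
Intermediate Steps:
(61*((C(3, -1*3)*5 + 2)/(-8)))*(-80) = (61*((3*5 + 2)/(-8)))*(-80) = (61*((15 + 2)*(-⅛)))*(-80) = (61*(17*(-⅛)))*(-80) = (61*(-17/8))*(-80) = -1037/8*(-80) = 10370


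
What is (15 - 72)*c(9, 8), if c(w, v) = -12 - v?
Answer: 1140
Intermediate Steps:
(15 - 72)*c(9, 8) = (15 - 72)*(-12 - 1*8) = -57*(-12 - 8) = -57*(-20) = 1140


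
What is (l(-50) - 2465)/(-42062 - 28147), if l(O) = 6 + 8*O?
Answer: 953/23403 ≈ 0.040721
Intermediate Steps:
(l(-50) - 2465)/(-42062 - 28147) = ((6 + 8*(-50)) - 2465)/(-42062 - 28147) = ((6 - 400) - 2465)/(-70209) = (-394 - 2465)*(-1/70209) = -2859*(-1/70209) = 953/23403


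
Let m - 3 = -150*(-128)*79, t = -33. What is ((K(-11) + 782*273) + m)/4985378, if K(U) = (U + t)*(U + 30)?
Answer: 1729453/4985378 ≈ 0.34691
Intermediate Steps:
K(U) = (-33 + U)*(30 + U) (K(U) = (U - 33)*(U + 30) = (-33 + U)*(30 + U))
m = 1516803 (m = 3 - 150*(-128)*79 = 3 + 19200*79 = 3 + 1516800 = 1516803)
((K(-11) + 782*273) + m)/4985378 = (((-990 + (-11)**2 - 3*(-11)) + 782*273) + 1516803)/4985378 = (((-990 + 121 + 33) + 213486) + 1516803)*(1/4985378) = ((-836 + 213486) + 1516803)*(1/4985378) = (212650 + 1516803)*(1/4985378) = 1729453*(1/4985378) = 1729453/4985378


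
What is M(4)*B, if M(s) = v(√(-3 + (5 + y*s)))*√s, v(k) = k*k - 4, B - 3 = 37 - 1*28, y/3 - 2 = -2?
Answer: -48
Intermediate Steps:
y = 0 (y = 6 + 3*(-2) = 6 - 6 = 0)
B = 12 (B = 3 + (37 - 1*28) = 3 + (37 - 28) = 3 + 9 = 12)
v(k) = -4 + k² (v(k) = k² - 4 = -4 + k²)
M(s) = -2*√s (M(s) = (-4 + (√(-3 + (5 + 0*s)))²)*√s = (-4 + (√(-3 + (5 + 0)))²)*√s = (-4 + (√(-3 + 5))²)*√s = (-4 + (√2)²)*√s = (-4 + 2)*√s = -2*√s)
M(4)*B = -2*√4*12 = -2*2*12 = -4*12 = -48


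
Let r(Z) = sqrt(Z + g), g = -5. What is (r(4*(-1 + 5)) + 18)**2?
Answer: (18 + sqrt(11))**2 ≈ 454.40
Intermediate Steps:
r(Z) = sqrt(-5 + Z) (r(Z) = sqrt(Z - 5) = sqrt(-5 + Z))
(r(4*(-1 + 5)) + 18)**2 = (sqrt(-5 + 4*(-1 + 5)) + 18)**2 = (sqrt(-5 + 4*4) + 18)**2 = (sqrt(-5 + 16) + 18)**2 = (sqrt(11) + 18)**2 = (18 + sqrt(11))**2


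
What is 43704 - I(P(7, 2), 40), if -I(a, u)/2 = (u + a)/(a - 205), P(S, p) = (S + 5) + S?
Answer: 4064413/93 ≈ 43703.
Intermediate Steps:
P(S, p) = 5 + 2*S (P(S, p) = (5 + S) + S = 5 + 2*S)
I(a, u) = -2*(a + u)/(-205 + a) (I(a, u) = -2*(u + a)/(a - 205) = -2*(a + u)/(-205 + a))
43704 - I(P(7, 2), 40) = 43704 - 2*(-(5 + 2*7) - 1*40)/(-205 + (5 + 2*7)) = 43704 - 2*(-(5 + 14) - 40)/(-205 + (5 + 14)) = 43704 - 2*(-1*19 - 40)/(-205 + 19) = 43704 - 2*(-19 - 40)/(-186) = 43704 - 2*(-1)*(-59)/186 = 43704 - 1*59/93 = 43704 - 59/93 = 4064413/93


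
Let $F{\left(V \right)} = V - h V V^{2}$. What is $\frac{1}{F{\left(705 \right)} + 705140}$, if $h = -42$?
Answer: $\frac{1}{14717616095} \approx 6.7946 \cdot 10^{-11}$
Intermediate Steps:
$F{\left(V \right)} = V + 42 V^{3}$ ($F{\left(V \right)} = V - - 42 V V^{2} = V - - 42 V^{3} = V + 42 V^{3}$)
$\frac{1}{F{\left(705 \right)} + 705140} = \frac{1}{\left(705 + 42 \cdot 705^{3}\right) + 705140} = \frac{1}{\left(705 + 42 \cdot 350402625\right) + 705140} = \frac{1}{\left(705 + 14716910250\right) + 705140} = \frac{1}{14716910955 + 705140} = \frac{1}{14717616095}$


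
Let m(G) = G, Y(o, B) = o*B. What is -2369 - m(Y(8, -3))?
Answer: -2345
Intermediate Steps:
Y(o, B) = B*o
-2369 - m(Y(8, -3)) = -2369 - (-3)*8 = -2369 - 1*(-24) = -2369 + 24 = -2345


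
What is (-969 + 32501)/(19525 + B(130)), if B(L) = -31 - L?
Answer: 7883/4841 ≈ 1.6284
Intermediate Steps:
(-969 + 32501)/(19525 + B(130)) = (-969 + 32501)/(19525 + (-31 - 1*130)) = 31532/(19525 + (-31 - 130)) = 31532/(19525 - 161) = 31532/19364 = 31532*(1/19364) = 7883/4841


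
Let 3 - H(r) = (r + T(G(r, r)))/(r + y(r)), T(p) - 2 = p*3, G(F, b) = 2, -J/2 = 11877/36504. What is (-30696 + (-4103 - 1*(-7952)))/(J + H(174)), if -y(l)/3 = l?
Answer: -4736777292/506771 ≈ -9347.0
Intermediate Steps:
J = -3959/6084 (J = -23754/36504 = -2*3959/12168 = -3959/6084 ≈ -0.65072)
y(l) = -3*l
T(p) = 2 + 3*p (T(p) = 2 + p*3 = 2 + 3*p)
H(r) = 3 + (8 + r)/(2*r) (H(r) = 3 - (r + (2 + 3*2))/(r - 3*r) = 3 - (r + (2 + 6))/((-2*r)) = 3 - (r + 8)*(-1/(2*r)) = 3 - (8 + r)*(-1/(2*r)) = 3 - (-1)*(8 + r)/(2*r) = 3 + (8 + r)/(2*r))
(-30696 + (-4103 - 1*(-7952)))/(J + H(174)) = (-30696 + (-4103 - 1*(-7952)))/(-3959/6084 + (7/2 + 4/174)) = (-30696 + (-4103 + 7952))/(-3959/6084 + (7/2 + 4*(1/174))) = (-30696 + 3849)/(-3959/6084 + (7/2 + 2/87)) = -26847/(-3959/6084 + 613/174) = -26847/506771/176436 = -26847*176436/506771 = -4736777292/506771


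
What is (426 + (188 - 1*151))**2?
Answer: 214369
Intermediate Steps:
(426 + (188 - 1*151))**2 = (426 + (188 - 151))**2 = (426 + 37)**2 = 463**2 = 214369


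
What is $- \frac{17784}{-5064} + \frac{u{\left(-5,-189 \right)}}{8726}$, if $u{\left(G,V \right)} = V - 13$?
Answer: $\frac{3211672}{920593} \approx 3.4887$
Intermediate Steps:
$u{\left(G,V \right)} = -13 + V$ ($u{\left(G,V \right)} = V - 13 = -13 + V$)
$- \frac{17784}{-5064} + \frac{u{\left(-5,-189 \right)}}{8726} = - \frac{17784}{-5064} + \frac{-13 - 189}{8726} = \left(-17784\right) \left(- \frac{1}{5064}\right) - \frac{101}{4363} = \frac{741}{211} - \frac{101}{4363} = \frac{3211672}{920593}$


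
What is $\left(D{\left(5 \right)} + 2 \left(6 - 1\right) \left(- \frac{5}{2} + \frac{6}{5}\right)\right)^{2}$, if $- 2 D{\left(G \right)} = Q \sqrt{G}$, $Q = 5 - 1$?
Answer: $189 + 52 \sqrt{5} \approx 305.28$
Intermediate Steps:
$Q = 4$
$D{\left(G \right)} = - 2 \sqrt{G}$ ($D{\left(G \right)} = - \frac{4 \sqrt{G}}{2} = - 2 \sqrt{G}$)
$\left(D{\left(5 \right)} + 2 \left(6 - 1\right) \left(- \frac{5}{2} + \frac{6}{5}\right)\right)^{2} = \left(- 2 \sqrt{5} + 2 \left(6 - 1\right) \left(- \frac{5}{2} + \frac{6}{5}\right)\right)^{2} = \left(- 2 \sqrt{5} + 2 \cdot 5 \left(\left(-5\right) \frac{1}{2} + 6 \cdot \frac{1}{5}\right)\right)^{2} = \left(- 2 \sqrt{5} + 10 \left(- \frac{5}{2} + \frac{6}{5}\right)\right)^{2} = \left(- 2 \sqrt{5} + 10 \left(- \frac{13}{10}\right)\right)^{2} = \left(- 2 \sqrt{5} - 13\right)^{2} = \left(-13 - 2 \sqrt{5}\right)^{2}$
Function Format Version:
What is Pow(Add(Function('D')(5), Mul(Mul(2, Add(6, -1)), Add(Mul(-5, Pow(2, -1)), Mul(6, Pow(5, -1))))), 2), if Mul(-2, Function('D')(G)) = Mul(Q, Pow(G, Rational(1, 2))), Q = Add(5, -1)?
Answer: Add(189, Mul(52, Pow(5, Rational(1, 2)))) ≈ 305.28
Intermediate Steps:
Q = 4
Function('D')(G) = Mul(-2, Pow(G, Rational(1, 2))) (Function('D')(G) = Mul(Rational(-1, 2), Mul(4, Pow(G, Rational(1, 2)))) = Mul(-2, Pow(G, Rational(1, 2))))
Pow(Add(Function('D')(5), Mul(Mul(2, Add(6, -1)), Add(Mul(-5, Pow(2, -1)), Mul(6, Pow(5, -1))))), 2) = Pow(Add(Mul(-2, Pow(5, Rational(1, 2))), Mul(Mul(2, Add(6, -1)), Add(Mul(-5, Pow(2, -1)), Mul(6, Pow(5, -1))))), 2) = Pow(Add(Mul(-2, Pow(5, Rational(1, 2))), Mul(Mul(2, 5), Add(Mul(-5, Rational(1, 2)), Mul(6, Rational(1, 5))))), 2) = Pow(Add(Mul(-2, Pow(5, Rational(1, 2))), Mul(10, Add(Rational(-5, 2), Rational(6, 5)))), 2) = Pow(Add(Mul(-2, Pow(5, Rational(1, 2))), Mul(10, Rational(-13, 10))), 2) = Pow(Add(Mul(-2, Pow(5, Rational(1, 2))), -13), 2) = Pow(Add(-13, Mul(-2, Pow(5, Rational(1, 2)))), 2)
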